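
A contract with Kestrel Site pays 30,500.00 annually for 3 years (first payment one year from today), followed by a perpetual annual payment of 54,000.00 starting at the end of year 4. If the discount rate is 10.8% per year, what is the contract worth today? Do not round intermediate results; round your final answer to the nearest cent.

442372.35

PV of 3-year annuity: 30,500.00 × [1 − (1+0.108)^−3] / 0.108 = 74793.32766
Perpetuity value at year 3: 54,000.00 / 0.108 = 500000.00000
PV of perpetuity: 500000.00000 / (1+0.108)^3 = 367579.02643
Total PV = 74793.32766 + 367579.02643 = 442372.35410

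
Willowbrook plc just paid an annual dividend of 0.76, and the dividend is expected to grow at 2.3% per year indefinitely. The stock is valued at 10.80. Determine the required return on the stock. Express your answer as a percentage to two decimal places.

D₁ = 0.76 × 1.023 = 0.7775
P = D₁/(r − g) ⇒ r = D₁/P + g = 0.7775/10.80 + 0.023 = 0.071989 + 0.023 = 0.094989

9.50%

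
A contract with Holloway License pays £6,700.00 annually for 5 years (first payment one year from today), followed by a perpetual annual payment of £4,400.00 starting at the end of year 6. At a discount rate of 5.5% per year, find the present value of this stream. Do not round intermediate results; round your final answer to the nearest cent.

PV of 5-year annuity: £6,700.00 × [1 − (1+0.055)^−5] / 0.055 = 28610.90599
Perpetuity value at year 5: £4,400.00 / 0.055 = 80000.00000
PV of perpetuity: 80000.00000 / (1+0.055)^5 = 61210.74831
Total PV = 28610.90599 + 61210.74831 = 89821.65429

£89821.65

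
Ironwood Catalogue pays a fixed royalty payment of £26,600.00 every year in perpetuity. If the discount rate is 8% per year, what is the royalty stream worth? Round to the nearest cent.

£332500.00

Level perpetuity: PV = C / r = £26,600.00 / 0.08 = £332,500.00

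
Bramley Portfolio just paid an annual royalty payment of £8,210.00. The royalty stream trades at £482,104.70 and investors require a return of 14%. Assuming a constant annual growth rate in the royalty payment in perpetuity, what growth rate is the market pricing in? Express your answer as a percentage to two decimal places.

P = D₀(1+g)/(r−g) ⇒ P(r−g) = D₀(1+g) ⇒ g(P+D₀) = P·r − D₀
g = (P·r − D₀)/(P + D₀) = (£482,104.70×0.14 − £8,210.00) / (£482,104.70 + £8,210.00) = 0.120911

12.09%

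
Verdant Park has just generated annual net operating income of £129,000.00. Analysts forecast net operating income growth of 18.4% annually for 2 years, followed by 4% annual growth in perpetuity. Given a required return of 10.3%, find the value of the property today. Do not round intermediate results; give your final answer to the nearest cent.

D_1 = 152736.00000
D_2 = 180839.42400
Terminal value at year 2: TV = D_2×(1+g_2)/(r−g_2) = 188073.00096/0.063 = 2985285.72952
P_0 = D_1/(1+r)^1 + D_2/(1+r)^2 + TV/(1+r)^2
    = 138473.25476 + 148642.18825 + 2453775.80597 = 2740891.24897

£2740891.25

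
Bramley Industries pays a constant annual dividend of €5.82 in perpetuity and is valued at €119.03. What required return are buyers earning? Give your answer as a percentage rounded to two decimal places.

P = C/r ⇒ r = C/P = €5.82/€119.03 = 0.048895

4.89%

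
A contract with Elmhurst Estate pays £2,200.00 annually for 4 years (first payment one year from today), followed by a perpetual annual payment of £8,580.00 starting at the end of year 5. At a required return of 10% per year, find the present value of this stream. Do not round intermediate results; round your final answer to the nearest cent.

£65576.26

PV of 4-year annuity: £2,200.00 × [1 − (1+0.1)^−4] / 0.1 = 6973.70398
Perpetuity value at year 4: £8,580.00 / 0.1 = 85800.00000
PV of perpetuity: 85800.00000 / (1+0.1)^4 = 58602.55447
Total PV = 6973.70398 + 58602.55447 = 65576.25845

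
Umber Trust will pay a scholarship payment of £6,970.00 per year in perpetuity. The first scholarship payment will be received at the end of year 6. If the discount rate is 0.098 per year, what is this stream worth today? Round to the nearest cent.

Value at end of year 5: C / r = £6,970.00 / 0.098 = £71,122.4490
Discount to today: PV = £71,122.4490 / (1 + 0.098)^5 = £71,122.4490 / 1.595922 = £44,565.11

£44565.11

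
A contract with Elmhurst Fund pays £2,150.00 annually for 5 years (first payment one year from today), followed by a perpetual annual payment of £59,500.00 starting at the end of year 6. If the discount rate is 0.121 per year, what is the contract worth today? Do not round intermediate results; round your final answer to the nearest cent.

PV of 5-year annuity: £2,150.00 × [1 − (1+0.121)^−5] / 0.121 = 7731.10733
Perpetuity value at year 5: £59,500.00 / 0.121 = 491735.53719
PV of perpetuity: 491735.53719 / (1+0.121)^5 = 277781.63668
Total PV = 7731.10733 + 277781.63668 = 285512.74401

£285512.74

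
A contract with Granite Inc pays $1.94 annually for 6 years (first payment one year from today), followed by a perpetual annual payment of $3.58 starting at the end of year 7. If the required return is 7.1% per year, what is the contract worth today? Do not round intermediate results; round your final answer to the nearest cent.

PV of 6-year annuity: $1.94 × [1 − (1+0.071)^−6] / 0.071 = 9.21861
Perpetuity value at year 6: $3.58 / 0.071 = 50.42254
PV of perpetuity: 50.42254 / (1+0.071)^6 = 33.41088
Total PV = 9.21861 + 33.41088 = 42.62948

$42.63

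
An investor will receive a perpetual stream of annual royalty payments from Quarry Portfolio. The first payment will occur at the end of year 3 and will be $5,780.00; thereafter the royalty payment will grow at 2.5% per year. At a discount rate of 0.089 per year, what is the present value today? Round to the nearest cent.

Value at end of year 2: C₁ / (r − g) = $5,780.00 / (0.089 − 0.025) = $90,312.5000
Discount to today: PV = $90,312.5000 / (1 + 0.089)^2 = $90,312.5000 / 1.185921 = $76,153.89

$76153.89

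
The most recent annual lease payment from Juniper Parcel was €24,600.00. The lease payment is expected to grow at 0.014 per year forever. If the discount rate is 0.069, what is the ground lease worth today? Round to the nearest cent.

€453534.55

D₁ = D₀ × (1 + g) = €24,600.00 × 1.014 = €24,944.4000
Growing perpetuity: P = D₁ / (r − g) = €24,944.4000 / (0.069 − 0.014) = €453,534.55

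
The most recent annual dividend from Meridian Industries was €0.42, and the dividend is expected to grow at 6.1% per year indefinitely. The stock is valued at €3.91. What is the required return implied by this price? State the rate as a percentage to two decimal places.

17.50%

D₁ = €0.42 × 1.061 = €0.4456
P = D₁/(r − g) ⇒ r = D₁/P + g = €0.4456/€3.91 + 0.061 = 0.113969 + 0.061 = 0.174969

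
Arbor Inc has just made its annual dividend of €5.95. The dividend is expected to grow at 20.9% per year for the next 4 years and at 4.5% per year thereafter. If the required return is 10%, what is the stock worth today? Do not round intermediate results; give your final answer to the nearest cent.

D_1 = 7.19355
D_2 = 8.69700
D_3 = 10.51468
D_4 = 12.71224
Terminal value at year 4: TV = D_4×(1+g_2)/(r−g_2) = 13.28429/0.055 = 241.53261
P_0 = D_1/(1+r)^1 + D_2/(1+r)^2 + D_3/(1+r)^3 + D_4/(1+r)^4 + TV/(1+r)^4
    = 6.53959 + 7.18760 + 7.89983 + 8.68263 + 164.97002 = 195.27968

€195.28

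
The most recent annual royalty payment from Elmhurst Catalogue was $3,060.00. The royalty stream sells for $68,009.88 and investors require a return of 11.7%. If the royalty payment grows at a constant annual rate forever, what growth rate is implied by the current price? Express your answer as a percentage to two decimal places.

6.89%

P = D₀(1+g)/(r−g) ⇒ P(r−g) = D₀(1+g) ⇒ g(P+D₀) = P·r − D₀
g = (P·r − D₀)/(P + D₀) = ($68,009.88×0.117 − $3,060.00) / ($68,009.88 + $3,060.00) = 0.068906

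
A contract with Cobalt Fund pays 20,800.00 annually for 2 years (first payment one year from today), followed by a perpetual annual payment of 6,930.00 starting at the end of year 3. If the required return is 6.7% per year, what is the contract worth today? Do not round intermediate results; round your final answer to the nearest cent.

PV of 2-year annuity: 20,800.00 × [1 − (1+0.067)^−2] / 0.067 = 37763.73773
Perpetuity value at year 2: 6,930.00 / 0.067 = 103432.83582
PV of perpetuity: 103432.83582 / (1+0.067)^2 = 90850.97513
Total PV = 37763.73773 + 90850.97513 = 128614.71285

128614.71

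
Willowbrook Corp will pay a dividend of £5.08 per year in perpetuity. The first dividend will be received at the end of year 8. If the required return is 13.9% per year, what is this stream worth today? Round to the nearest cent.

Value at end of year 7: C / r = £5.08 / 0.139 = £36.5468
Discount to today: PV = £36.5468 / (1 + 0.139)^7 = £36.5468 / 2.486944 = £14.70

£14.70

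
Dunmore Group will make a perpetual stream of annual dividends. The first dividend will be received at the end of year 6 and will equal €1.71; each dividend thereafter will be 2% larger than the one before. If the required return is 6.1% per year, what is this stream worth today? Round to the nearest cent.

€31.02

Value at end of year 5: C₁ / (r − g) = €1.71 / (0.061 − 0.02) = €41.7073
Discount to today: PV = €41.7073 / (1 + 0.061)^5 = €41.7073 / 1.344550 = €31.02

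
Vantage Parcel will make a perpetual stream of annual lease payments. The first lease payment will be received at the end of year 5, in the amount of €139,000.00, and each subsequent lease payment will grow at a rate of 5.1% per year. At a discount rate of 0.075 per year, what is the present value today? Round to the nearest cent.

€4336803.07

Value at end of year 4: C₁ / (r − g) = €139,000.00 / (0.075 − 0.051) = €5,791,666.6667
Discount to today: PV = €5,791,666.6667 / (1 + 0.075)^4 = €5,791,666.6667 / 1.335469 = €4,336,803.07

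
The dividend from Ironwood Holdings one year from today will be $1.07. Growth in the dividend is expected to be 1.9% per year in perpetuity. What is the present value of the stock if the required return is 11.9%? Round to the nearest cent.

$10.70

Growing perpetuity: P = D₁ / (r − g) = $1.0700 / (0.119 − 0.019) = $10.70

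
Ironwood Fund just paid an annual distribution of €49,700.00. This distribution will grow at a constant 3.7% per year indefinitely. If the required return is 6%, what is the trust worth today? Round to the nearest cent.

€2240821.74

D₁ = D₀ × (1 + g) = €49,700.00 × 1.037 = €51,538.9000
Growing perpetuity: P = D₁ / (r − g) = €51,538.9000 / (0.06 − 0.037) = €2,240,821.74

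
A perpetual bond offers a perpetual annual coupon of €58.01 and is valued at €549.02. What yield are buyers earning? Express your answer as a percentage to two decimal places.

P = C/r ⇒ r = C/P = €58.01/€549.02 = 0.105661

10.57%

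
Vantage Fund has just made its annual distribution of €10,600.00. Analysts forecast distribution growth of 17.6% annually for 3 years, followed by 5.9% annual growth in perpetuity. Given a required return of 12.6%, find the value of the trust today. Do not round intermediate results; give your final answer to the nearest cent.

€225576.99

D_1 = 12465.60000
D_2 = 14659.54560
D_3 = 17239.62563
Terminal value at year 3: TV = D_3×(1+g_2)/(r−g_2) = 18256.76354/0.067 = 272489.00802
P_0 = D_1/(1+r)^1 + D_2/(1+r)^2 + D_3/(1+r)^3 + TV/(1+r)^3
    = 11070.69272 + 11562.28653 + 12075.70956 + 190868.30481 = 225576.99362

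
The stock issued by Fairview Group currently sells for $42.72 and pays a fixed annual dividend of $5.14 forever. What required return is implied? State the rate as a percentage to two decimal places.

P = C/r ⇒ r = C/P = $5.14/$42.72 = 0.120318

12.03%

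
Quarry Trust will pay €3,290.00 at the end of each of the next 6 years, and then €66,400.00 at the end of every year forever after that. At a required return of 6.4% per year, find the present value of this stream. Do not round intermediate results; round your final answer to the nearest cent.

PV of 6-year annuity: €3,290.00 × [1 − (1+0.064)^−6] / 0.064 = 15976.65758
Perpetuity value at year 6: €66,400.00 / 0.064 = 1037500.00000
PV of perpetuity: 1037500.00000 / (1+0.064)^6 = 715053.17216
Total PV = 15976.65758 + 715053.17216 = 731029.82975

€731029.83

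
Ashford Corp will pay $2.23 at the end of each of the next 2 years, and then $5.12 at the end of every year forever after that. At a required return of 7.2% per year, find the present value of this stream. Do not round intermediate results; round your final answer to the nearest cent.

PV of 2-year annuity: $2.23 × [1 − (1+0.072)^−2] / 0.072 = 4.02073
Perpetuity value at year 2: $5.12 / 0.072 = 71.11111
PV of perpetuity: 71.11111 / (1+0.072)^2 = 61.87966
Total PV = 4.02073 + 61.87966 = 65.90039

$65.90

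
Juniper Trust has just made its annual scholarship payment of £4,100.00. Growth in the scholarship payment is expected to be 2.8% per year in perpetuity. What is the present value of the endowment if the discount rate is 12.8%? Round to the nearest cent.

D₁ = D₀ × (1 + g) = £4,100.00 × 1.028 = £4,214.8000
Growing perpetuity: P = D₁ / (r − g) = £4,214.8000 / (0.128 − 0.028) = £42,148.00

£42148.00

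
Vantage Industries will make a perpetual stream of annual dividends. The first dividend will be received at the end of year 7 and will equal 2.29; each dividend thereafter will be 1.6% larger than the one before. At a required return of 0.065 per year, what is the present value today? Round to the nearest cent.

32.03

Value at end of year 6: C₁ / (r − g) = 2.29 / (0.065 − 0.016) = 46.7347
Discount to today: PV = 46.7347 / (1 + 0.065)^6 = 46.7347 / 1.459142 = 32.03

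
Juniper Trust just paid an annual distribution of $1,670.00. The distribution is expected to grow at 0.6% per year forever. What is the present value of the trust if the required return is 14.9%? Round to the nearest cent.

D₁ = D₀ × (1 + g) = $1,670.00 × 1.006 = $1,680.0200
Growing perpetuity: P = D₁ / (r − g) = $1,680.0200 / (0.149 − 0.006) = $11,748.39

$11748.39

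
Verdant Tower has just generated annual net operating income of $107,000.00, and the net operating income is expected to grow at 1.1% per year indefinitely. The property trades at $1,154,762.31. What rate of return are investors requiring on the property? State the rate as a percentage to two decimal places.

D₁ = $107,000.00 × 1.011 = $108,177.0000
P = D₁/(r − g) ⇒ r = D₁/P + g = $108,177.0000/$1,154,762.31 + 0.011 = 0.093679 + 0.011 = 0.104679

10.47%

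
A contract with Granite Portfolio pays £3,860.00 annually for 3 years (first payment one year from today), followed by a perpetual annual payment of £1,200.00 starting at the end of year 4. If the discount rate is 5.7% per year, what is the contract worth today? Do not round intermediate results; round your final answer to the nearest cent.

£28202.49

PV of 3-year annuity: £3,860.00 × [1 − (1+0.057)^−3] / 0.057 = 10375.36381
Perpetuity value at year 3: £1,200.00 / 0.057 = 21052.63158
PV of perpetuity: 21052.63158 / (1+0.057)^3 = 17827.12988
Total PV = 10375.36381 + 17827.12988 = 28202.49369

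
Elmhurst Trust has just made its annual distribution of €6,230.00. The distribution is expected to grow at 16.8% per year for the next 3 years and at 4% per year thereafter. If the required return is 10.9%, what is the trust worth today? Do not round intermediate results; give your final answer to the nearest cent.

D_1 = 7276.64000
D_2 = 8499.11552
D_3 = 9926.96693
Terminal value at year 3: TV = D_3×(1+g_2)/(r−g_2) = 10324.04560/0.069 = 149623.84934
P_0 = D_1/(1+r)^1 + D_2/(1+r)^2 + D_3/(1+r)^3 + TV/(1+r)^3
    = 6561.44274 + 6910.51859 + 7278.16566 + 109699.88823 = 130450.01523

€130450.02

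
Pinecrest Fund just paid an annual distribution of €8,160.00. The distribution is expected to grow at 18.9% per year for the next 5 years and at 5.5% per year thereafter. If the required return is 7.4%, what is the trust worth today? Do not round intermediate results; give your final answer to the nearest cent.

€809423.05

D_1 = 9702.24000
D_2 = 11535.96336
D_3 = 13716.26044
D_4 = 16308.63366
D_5 = 19390.96542
Terminal value at year 5: TV = D_5×(1+g_2)/(r−g_2) = 20457.46852/0.019 = 1076708.86929
P_0 = D_1/(1+r)^1 + D_2/(1+r)^2 + D_3/(1+r)^3 + D_4/(1+r)^4 + D_5/(1+r)^5 + TV/(1+r)^5
    = 9033.74302 + 10001.04325 + 11071.91845 + 12257.45907 + 13569.94305 + 753488.94304 = 809423.04988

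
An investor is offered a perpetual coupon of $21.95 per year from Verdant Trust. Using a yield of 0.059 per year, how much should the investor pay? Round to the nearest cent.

Level perpetuity: PV = C / r = $21.95 / 0.059 = $372.03

$372.03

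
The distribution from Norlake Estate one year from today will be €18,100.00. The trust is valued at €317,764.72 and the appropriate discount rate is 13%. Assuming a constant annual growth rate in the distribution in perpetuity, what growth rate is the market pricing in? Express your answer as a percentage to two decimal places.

P = D₁/(r−g) ⇒ g = r − D₁/P = 0.13 − €18,100.00/€317,764.72 = 0.073040

7.30%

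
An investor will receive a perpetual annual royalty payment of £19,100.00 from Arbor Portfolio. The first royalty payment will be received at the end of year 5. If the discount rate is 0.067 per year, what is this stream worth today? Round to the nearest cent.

£219938.31

Value at end of year 4: C / r = £19,100.00 / 0.067 = £285,074.6269
Discount to today: PV = £285,074.6269 / (1 + 0.067)^4 = £285,074.6269 / 1.296157 = £219,938.31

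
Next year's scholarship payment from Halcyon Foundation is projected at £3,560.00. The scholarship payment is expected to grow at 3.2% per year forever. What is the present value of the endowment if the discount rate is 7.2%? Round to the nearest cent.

£89000.00

Growing perpetuity: P = D₁ / (r − g) = £3,560.0000 / (0.072 − 0.032) = £89,000.00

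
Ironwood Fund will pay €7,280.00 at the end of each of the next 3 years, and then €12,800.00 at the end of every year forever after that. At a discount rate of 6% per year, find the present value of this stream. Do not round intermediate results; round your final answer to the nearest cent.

€198578.31

PV of 3-year annuity: €7,280.00 × [1 − (1+0.06)^−3] / 0.06 = 19459.52699
Perpetuity value at year 3: €12,800.00 / 0.06 = 213333.33333
PV of perpetuity: 213333.33333 / (1+0.06)^3 = 179118.78038
Total PV = 19459.52699 + 179118.78038 = 198578.30737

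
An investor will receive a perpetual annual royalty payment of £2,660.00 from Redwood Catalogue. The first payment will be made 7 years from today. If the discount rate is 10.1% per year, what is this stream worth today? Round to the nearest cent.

Value at end of year 6: C / r = £2,660.00 / 0.101 = £26,336.6337
Discount to today: PV = £26,336.6337 / (1 + 0.101)^6 = £26,336.6337 / 1.781246 = £14,785.51

£14785.51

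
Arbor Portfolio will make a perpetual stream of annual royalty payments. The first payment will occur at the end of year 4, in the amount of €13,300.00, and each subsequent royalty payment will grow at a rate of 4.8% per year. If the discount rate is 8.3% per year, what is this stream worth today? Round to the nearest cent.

Value at end of year 3: C₁ / (r − g) = €13,300.00 / (0.083 − 0.048) = €380,000.0000
Discount to today: PV = €380,000.0000 / (1 + 0.083)^3 = €380,000.0000 / 1.270239 = €299,156.35

€299156.35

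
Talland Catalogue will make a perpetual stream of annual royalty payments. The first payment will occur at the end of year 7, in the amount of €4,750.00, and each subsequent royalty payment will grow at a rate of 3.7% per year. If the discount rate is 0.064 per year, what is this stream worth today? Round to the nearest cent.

Value at end of year 6: C₁ / (r − g) = €4,750.00 / (0.064 − 0.037) = €175,925.9259
Discount to today: PV = €175,925.9259 / (1 + 0.064)^6 = €175,925.9259 / 1.450941 = €121,249.53

€121249.53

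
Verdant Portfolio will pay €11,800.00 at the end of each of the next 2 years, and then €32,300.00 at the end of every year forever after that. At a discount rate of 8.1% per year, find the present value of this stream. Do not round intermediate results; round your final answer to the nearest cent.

PV of 2-year annuity: €11,800.00 × [1 − (1+0.081)^−2] / 0.081 = 21013.70831
Perpetuity value at year 2: €32,300.00 / 0.081 = 398765.43210
PV of perpetuity: 398765.43210 / (1+0.081)^2 = 341244.85765
Total PV = 21013.70831 + 341244.85765 = 362258.56596

€362258.57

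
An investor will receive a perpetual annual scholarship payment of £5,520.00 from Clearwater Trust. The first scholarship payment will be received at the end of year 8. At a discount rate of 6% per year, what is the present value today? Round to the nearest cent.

£61185.25

Value at end of year 7: C / r = £5,520.00 / 0.06 = £92,000.0000
Discount to today: PV = £92,000.0000 / (1 + 0.06)^7 = £92,000.0000 / 1.503630 = £61,185.25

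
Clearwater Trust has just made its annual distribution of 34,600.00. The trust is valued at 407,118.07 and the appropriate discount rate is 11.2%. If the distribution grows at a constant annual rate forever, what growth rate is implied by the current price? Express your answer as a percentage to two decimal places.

P = D₀(1+g)/(r−g) ⇒ P(r−g) = D₀(1+g) ⇒ g(P+D₀) = P·r − D₀
g = (P·r − D₀)/(P + D₀) = (407,118.07×0.112 − 34,600.00) / (407,118.07 + 34,600.00) = 0.024896

2.49%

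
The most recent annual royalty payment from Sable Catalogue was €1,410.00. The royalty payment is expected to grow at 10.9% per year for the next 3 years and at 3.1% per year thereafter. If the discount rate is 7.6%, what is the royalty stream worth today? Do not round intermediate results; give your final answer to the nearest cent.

D_1 = 1563.69000
D_2 = 1734.13221
D_3 = 1923.15262
Terminal value at year 3: TV = D_3×(1+g_2)/(r−g_2) = 1982.77035/0.045 = 44061.56338
P_0 = D_1/(1+r)^1 + D_2/(1+r)^2 + D_3/(1+r)^3 + TV/(1+r)^3
    = 1453.24349 + 1497.81323 + 1543.74988 + 35369.02505 = 39863.83166

€39863.83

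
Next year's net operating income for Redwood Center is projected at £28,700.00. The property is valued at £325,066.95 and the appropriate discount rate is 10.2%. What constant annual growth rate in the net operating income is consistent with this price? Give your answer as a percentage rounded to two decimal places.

P = D₁/(r−g) ⇒ g = r − D₁/P = 0.102 − £28,700.00/£325,066.95 = 0.013710

1.37%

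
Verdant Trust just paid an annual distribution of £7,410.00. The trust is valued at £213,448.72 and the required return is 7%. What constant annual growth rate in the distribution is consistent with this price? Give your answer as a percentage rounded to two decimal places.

P = D₀(1+g)/(r−g) ⇒ P(r−g) = D₀(1+g) ⇒ g(P+D₀) = P·r − D₀
g = (P·r − D₀)/(P + D₀) = (£213,448.72×0.07 − £7,410.00) / (£213,448.72 + £7,410.00) = 0.034101

3.41%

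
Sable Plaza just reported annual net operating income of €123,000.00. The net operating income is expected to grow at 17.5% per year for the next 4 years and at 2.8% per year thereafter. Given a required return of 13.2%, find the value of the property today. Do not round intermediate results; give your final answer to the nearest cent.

€1951868.11

D_1 = 144525.00000
D_2 = 169816.87500
D_3 = 199534.82812
D_4 = 234453.42305
Terminal value at year 4: TV = D_4×(1+g_2)/(r−g_2) = 241018.11889/0.104 = 2317481.91242
P_0 = D_1/(1+r)^1 + D_2/(1+r)^2 + D_3/(1+r)^3 + D_4/(1+r)^4 + TV/(1+r)^4
    = 127672.26148 + 132522.00287 + 137555.96587 + 142781.14832 + 1411336.73533 = 1951868.11387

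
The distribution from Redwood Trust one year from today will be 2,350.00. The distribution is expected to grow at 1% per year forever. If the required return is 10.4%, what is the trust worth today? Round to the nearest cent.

25000.00

Growing perpetuity: P = D₁ / (r − g) = 2,350.0000 / (0.104 − 0.01) = 25,000.00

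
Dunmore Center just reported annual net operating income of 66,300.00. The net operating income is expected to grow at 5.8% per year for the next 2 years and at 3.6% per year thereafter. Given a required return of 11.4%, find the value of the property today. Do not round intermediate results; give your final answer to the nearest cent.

917059.96

D_1 = 70145.40000
D_2 = 74213.83320
Terminal value at year 2: TV = D_2×(1+g_2)/(r−g_2) = 76885.53120/0.078 = 985711.93840
P_0 = D_1/(1+r)^1 + D_2/(1+r)^2 + TV/(1+r)^2
    = 62967.14542 + 59801.83111 + 794290.98756 = 917059.96409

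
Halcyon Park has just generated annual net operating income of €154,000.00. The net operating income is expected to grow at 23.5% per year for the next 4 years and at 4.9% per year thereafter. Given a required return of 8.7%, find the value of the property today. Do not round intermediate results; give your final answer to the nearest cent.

D_1 = 190190.00000
D_2 = 234884.65000
D_3 = 290082.54275
D_4 = 358251.94030
Terminal value at year 4: TV = D_4×(1+g_2)/(r−g_2) = 375806.28537/0.038 = 9889639.08870
P_0 = D_1/(1+r)^1 + D_2/(1+r)^2 + D_3/(1+r)^3 + D_4/(1+r)^4 + TV/(1+r)^4
    = 174967.80129 + 198790.46420 + 225856.69116 + 256608.10817 + 7083734.35459 = 7939957.41941

€7939957.42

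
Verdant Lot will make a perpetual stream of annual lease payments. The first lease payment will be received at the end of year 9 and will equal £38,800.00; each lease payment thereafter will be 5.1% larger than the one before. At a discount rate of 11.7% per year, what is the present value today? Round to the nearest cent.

Value at end of year 8: C₁ / (r − g) = £38,800.00 / (0.117 − 0.051) = £587,878.7879
Discount to today: PV = £587,878.7879 / (1 + 0.117)^8 = £587,878.7879 / 2.423402 = £242,584.14

£242584.14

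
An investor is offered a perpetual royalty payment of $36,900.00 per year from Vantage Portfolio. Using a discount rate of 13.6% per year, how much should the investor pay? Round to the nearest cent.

$271323.53

Level perpetuity: PV = C / r = $36,900.00 / 0.136 = $271,323.53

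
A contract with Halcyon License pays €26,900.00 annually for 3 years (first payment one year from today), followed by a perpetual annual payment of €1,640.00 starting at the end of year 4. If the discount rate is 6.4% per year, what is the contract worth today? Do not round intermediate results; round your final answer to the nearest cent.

€92648.68

PV of 3-year annuity: €26,900.00 × [1 − (1+0.064)^−3] / 0.064 = 71375.17921
Perpetuity value at year 3: €1,640.00 / 0.064 = 25625.00000
PV of perpetuity: 25625.00000 / (1+0.064)^3 = 21273.50209
Total PV = 71375.17921 + 21273.50209 = 92648.68130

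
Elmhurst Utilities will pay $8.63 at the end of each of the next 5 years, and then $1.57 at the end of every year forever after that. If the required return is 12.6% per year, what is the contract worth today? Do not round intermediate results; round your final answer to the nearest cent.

PV of 5-year annuity: $8.63 × [1 − (1+0.126)^−5] / 0.126 = 30.65231
Perpetuity value at year 5: $1.57 / 0.126 = 12.46032
PV of perpetuity: 12.46032 / (1+0.126)^5 = 6.88394
Total PV = 30.65231 + 6.88394 = 37.53625

$37.54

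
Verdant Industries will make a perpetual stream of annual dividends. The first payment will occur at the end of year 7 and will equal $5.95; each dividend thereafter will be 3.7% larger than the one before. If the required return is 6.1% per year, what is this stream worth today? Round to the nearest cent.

Value at end of year 6: C₁ / (r − g) = $5.95 / (0.061 − 0.037) = $247.9167
Discount to today: PV = $247.9167 / (1 + 0.061)^6 = $247.9167 / 1.426567 = $173.79

$173.79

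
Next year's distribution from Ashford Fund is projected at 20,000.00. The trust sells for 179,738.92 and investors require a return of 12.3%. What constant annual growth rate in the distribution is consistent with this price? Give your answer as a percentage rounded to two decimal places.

1.17%

P = D₁/(r−g) ⇒ g = r − D₁/P = 0.123 − 20,000.00/179,738.92 = 0.011727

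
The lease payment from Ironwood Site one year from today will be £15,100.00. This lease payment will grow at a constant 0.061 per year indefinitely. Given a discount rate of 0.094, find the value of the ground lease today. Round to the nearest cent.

£457575.76

Growing perpetuity: P = D₁ / (r − g) = £15,100.0000 / (0.094 − 0.061) = £457,575.76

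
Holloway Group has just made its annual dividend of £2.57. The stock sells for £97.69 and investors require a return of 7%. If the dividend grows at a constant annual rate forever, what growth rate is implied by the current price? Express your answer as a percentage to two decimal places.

P = D₀(1+g)/(r−g) ⇒ P(r−g) = D₀(1+g) ⇒ g(P+D₀) = P·r − D₀
g = (P·r − D₀)/(P + D₀) = (£97.69×0.07 − £2.57) / (£97.69 + £2.57) = 0.042572

4.26%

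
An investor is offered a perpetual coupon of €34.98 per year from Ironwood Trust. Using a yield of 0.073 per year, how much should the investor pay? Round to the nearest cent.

Level perpetuity: PV = C / r = €34.98 / 0.073 = €479.18

€479.18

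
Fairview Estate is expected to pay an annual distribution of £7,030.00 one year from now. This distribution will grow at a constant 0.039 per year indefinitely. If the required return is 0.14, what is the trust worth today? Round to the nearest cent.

£69603.96

Growing perpetuity: P = D₁ / (r − g) = £7,030.0000 / (0.14 − 0.039) = £69,603.96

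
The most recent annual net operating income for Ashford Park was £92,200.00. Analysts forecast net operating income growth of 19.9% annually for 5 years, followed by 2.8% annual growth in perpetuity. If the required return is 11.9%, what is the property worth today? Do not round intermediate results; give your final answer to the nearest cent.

D_1 = 110547.80000
D_2 = 132546.81220
D_3 = 158923.62783
D_4 = 190549.42977
D_5 = 228468.76629
Terminal value at year 5: TV = D_5×(1+g_2)/(r−g_2) = 234865.89174/0.091 = 2580943.86533
P_0 = D_1/(1+r)^1 + D_2/(1+r)^2 + D_3/(1+r)^3 + D_4/(1+r)^4 + D_5/(1+r)^5 + TV/(1+r)^5
    = 98791.59964 + 105854.44859 + 113422.23759 + 121531.06601 + 130219.61407 + 1471052.34358 = 2040871.30948

£2040871.31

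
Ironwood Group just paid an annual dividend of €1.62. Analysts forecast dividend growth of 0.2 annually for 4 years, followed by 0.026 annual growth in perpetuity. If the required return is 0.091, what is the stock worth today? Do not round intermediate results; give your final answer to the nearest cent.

€45.69

D_1 = 1.94400
D_2 = 2.33280
D_3 = 2.79936
D_4 = 3.35923
Terminal value at year 4: TV = D_4×(1+g_2)/(r−g_2) = 3.44657/0.065 = 53.02419
P_0 = D_1/(1+r)^1 + D_2/(1+r)^2 + D_3/(1+r)^3 + D_4/(1+r)^4 + TV/(1+r)^4
    = 1.78185 + 1.95987 + 2.15568 + 2.37105 + 37.42614 = 45.69459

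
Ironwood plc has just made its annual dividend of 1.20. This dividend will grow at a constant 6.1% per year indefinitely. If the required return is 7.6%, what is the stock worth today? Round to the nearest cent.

D₁ = D₀ × (1 + g) = 1.20 × 1.061 = 1.2732
Growing perpetuity: P = D₁ / (r − g) = 1.2732 / (0.076 − 0.061) = 84.88

84.88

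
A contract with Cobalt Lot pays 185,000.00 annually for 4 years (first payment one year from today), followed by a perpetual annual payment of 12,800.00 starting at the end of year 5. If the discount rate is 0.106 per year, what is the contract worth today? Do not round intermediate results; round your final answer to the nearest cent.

659590.68

PV of 4-year annuity: 185,000.00 × [1 − (1+0.106)^−4] / 0.106 = 578888.80852
Perpetuity value at year 4: 12,800.00 / 0.106 = 120754.71698
PV of perpetuity: 120754.71698 / (1+0.106)^4 = 80701.86969
Total PV = 578888.80852 + 80701.86969 = 659590.67821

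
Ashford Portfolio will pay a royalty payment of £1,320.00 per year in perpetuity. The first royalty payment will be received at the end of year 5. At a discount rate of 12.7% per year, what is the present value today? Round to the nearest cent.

Value at end of year 4: C / r = £1,320.00 / 0.127 = £10,393.7008
Discount to today: PV = £10,393.7008 / (1 + 0.127)^4 = £10,393.7008 / 1.613228 = £6,442.80

£6442.80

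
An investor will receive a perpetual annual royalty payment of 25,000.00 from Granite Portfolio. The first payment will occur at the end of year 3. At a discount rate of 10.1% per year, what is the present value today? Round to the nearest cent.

Value at end of year 2: C / r = 25,000.00 / 0.101 = 247,524.7525
Discount to today: PV = 247,524.7525 / (1 + 0.101)^2 = 247,524.7525 / 1.212201 = 204,194.48

204194.48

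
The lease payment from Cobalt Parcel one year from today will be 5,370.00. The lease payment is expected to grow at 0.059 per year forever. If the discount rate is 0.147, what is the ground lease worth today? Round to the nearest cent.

Growing perpetuity: P = D₁ / (r − g) = 5,370.0000 / (0.147 − 0.059) = 61,022.73

61022.73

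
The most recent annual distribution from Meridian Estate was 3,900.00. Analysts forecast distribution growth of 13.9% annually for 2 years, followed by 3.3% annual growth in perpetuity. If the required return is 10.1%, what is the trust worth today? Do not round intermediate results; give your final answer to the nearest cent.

D_1 = 4442.10000
D_2 = 5059.55190
Terminal value at year 2: TV = D_2×(1+g_2)/(r−g_2) = 5226.51711/0.068 = 76860.54578
P_0 = D_1/(1+r)^1 + D_2/(1+r)^2 + TV/(1+r)^2
    = 4034.60490 + 4173.85557 + 63405.77658 = 71614.23706

71614.24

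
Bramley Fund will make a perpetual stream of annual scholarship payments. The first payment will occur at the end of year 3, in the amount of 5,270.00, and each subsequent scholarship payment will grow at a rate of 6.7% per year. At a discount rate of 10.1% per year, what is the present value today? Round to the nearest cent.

127866.58

Value at end of year 2: C₁ / (r − g) = 5,270.00 / (0.101 − 0.067) = 155,000.0000
Discount to today: PV = 155,000.0000 / (1 + 0.101)^2 = 155,000.0000 / 1.212201 = 127,866.58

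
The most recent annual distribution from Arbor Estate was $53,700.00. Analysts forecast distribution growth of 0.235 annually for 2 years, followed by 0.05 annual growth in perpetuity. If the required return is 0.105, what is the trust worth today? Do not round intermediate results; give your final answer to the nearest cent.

$1407686.63

D_1 = 66319.50000
D_2 = 81904.58250
Terminal value at year 2: TV = D_2×(1+g_2)/(r−g_2) = 85999.81163/0.055 = 1563632.93864
P_0 = D_1/(1+r)^1 + D_2/(1+r)^2 + TV/(1+r)^2
    = 60017.64706 + 67078.54671 + 1280590.43724 = 1407686.63102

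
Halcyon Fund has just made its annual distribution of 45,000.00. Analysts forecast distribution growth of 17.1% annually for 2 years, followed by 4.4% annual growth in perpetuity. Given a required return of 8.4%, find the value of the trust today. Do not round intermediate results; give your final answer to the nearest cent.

1471716.90

D_1 = 52695.00000
D_2 = 61705.84500
Terminal value at year 2: TV = D_2×(1+g_2)/(r−g_2) = 64420.90218/0.04 = 1610522.55450
P_0 = D_1/(1+r)^1 + D_2/(1+r)^2 + TV/(1+r)^2
    = 48611.62362 + 52513.11001 + 1370592.17135 = 1471716.90498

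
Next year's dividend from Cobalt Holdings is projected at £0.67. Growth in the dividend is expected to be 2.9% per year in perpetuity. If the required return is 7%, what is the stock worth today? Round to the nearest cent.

£16.34

Growing perpetuity: P = D₁ / (r − g) = £0.6700 / (0.07 − 0.029) = £16.34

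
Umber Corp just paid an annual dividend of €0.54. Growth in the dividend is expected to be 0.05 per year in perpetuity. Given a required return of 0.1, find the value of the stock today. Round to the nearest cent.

D₁ = D₀ × (1 + g) = €0.54 × 1.05 = €0.5670
Growing perpetuity: P = D₁ / (r − g) = €0.5670 / (0.1 − 0.05) = €11.34

€11.34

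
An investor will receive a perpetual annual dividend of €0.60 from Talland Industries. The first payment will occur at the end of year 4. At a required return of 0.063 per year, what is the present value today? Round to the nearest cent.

€7.93

Value at end of year 3: C / r = €0.60 / 0.063 = €9.5238
Discount to today: PV = €9.5238 / (1 + 0.063)^3 = €9.5238 / 1.201157 = €7.93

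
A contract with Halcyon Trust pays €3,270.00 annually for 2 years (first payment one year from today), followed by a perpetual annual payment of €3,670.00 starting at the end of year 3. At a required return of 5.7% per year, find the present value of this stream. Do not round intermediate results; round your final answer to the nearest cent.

PV of 2-year annuity: €3,270.00 × [1 − (1+0.057)^−2] / 0.057 = 6020.49319
Perpetuity value at year 2: €3,670.00 / 0.057 = 64385.96491
PV of perpetuity: 64385.96491 / (1+0.057)^2 = 57629.01995
Total PV = 6020.49319 + 57629.01995 = 63649.51315

€63649.51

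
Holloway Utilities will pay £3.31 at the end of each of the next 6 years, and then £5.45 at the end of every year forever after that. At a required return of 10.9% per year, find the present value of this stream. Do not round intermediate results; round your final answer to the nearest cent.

PV of 6-year annuity: £3.31 × [1 − (1+0.109)^−6] / 0.109 = 14.04351
Perpetuity value at year 6: £5.45 / 0.109 = 50.00000
PV of perpetuity: 50.00000 / (1+0.109)^6 = 26.87700
Total PV = 14.04351 + 26.87700 = 40.92051

£40.92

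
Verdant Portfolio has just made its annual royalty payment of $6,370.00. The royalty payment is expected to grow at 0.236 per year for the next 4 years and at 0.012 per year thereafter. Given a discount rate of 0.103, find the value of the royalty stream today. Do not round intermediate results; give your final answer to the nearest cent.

$145843.60

D_1 = 7873.32000
D_2 = 9731.42352
D_3 = 12028.03947
D_4 = 14866.65679
Terminal value at year 4: TV = D_4×(1+g_2)/(r−g_2) = 15045.05667/0.091 = 165330.29305
P_0 = D_1/(1+r)^1 + D_2/(1+r)^2 + D_3/(1+r)^3 + D_4/(1+r)^4 + TV/(1+r)^4
    = 7138.09610 + 7998.80941 + 8963.30774 + 10044.10550 + 111699.28310 = 145843.60185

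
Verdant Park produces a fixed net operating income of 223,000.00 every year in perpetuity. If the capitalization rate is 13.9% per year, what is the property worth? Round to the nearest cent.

Level perpetuity: PV = C / r = 223,000.00 / 0.139 = 1,604,316.55

1604316.55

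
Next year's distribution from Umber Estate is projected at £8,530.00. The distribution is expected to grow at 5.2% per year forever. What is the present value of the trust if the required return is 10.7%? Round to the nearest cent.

£155090.91

Growing perpetuity: P = D₁ / (r − g) = £8,530.0000 / (0.107 − 0.052) = £155,090.91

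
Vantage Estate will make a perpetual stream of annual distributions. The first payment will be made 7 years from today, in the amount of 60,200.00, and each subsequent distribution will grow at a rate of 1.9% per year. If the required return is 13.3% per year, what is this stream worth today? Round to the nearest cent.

249638.85

Value at end of year 6: C₁ / (r − g) = 60,200.00 / (0.133 − 0.019) = 528,070.1754
Discount to today: PV = 528,070.1754 / (1 + 0.133)^6 = 528,070.1754 / 2.115336 = 249,638.85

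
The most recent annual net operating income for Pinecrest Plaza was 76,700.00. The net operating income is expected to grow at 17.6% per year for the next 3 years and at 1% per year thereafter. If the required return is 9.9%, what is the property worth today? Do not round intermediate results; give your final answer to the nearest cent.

1330362.88

D_1 = 90199.20000
D_2 = 106074.25920
D_3 = 124743.32882
Terminal value at year 3: TV = D_3×(1+g_2)/(r−g_2) = 125990.76211/0.089 = 1415626.54053
P_0 = D_1/(1+r)^1 + D_2/(1+r)^2 + D_3/(1+r)^3 + TV/(1+r)^3
    = 82073.88535 + 87824.28496 + 93977.57881 + 1066487.13033 = 1330362.87946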